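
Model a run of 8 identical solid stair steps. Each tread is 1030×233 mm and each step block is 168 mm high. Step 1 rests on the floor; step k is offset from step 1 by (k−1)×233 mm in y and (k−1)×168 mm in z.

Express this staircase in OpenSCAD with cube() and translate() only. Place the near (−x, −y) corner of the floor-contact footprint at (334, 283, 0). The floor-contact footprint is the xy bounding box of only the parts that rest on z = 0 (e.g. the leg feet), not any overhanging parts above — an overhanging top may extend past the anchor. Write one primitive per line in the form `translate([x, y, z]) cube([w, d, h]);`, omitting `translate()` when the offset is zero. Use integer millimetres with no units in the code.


translate([334, 283, 0]) cube([1030, 233, 168]);
translate([334, 516, 168]) cube([1030, 233, 168]);
translate([334, 749, 336]) cube([1030, 233, 168]);
translate([334, 982, 504]) cube([1030, 233, 168]);
translate([334, 1215, 672]) cube([1030, 233, 168]);
translate([334, 1448, 840]) cube([1030, 233, 168]);
translate([334, 1681, 1008]) cube([1030, 233, 168]);
translate([334, 1914, 1176]) cube([1030, 233, 168]);


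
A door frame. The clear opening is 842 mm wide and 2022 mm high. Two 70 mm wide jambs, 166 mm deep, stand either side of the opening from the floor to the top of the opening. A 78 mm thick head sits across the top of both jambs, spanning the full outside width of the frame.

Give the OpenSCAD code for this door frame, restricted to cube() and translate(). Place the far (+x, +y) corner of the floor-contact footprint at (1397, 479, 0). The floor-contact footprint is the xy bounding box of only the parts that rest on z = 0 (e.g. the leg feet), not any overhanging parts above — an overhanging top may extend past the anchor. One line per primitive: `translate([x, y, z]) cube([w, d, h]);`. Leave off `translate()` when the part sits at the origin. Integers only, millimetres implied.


translate([415, 313, 0]) cube([70, 166, 2022]);
translate([1327, 313, 0]) cube([70, 166, 2022]);
translate([415, 313, 2022]) cube([982, 166, 78]);


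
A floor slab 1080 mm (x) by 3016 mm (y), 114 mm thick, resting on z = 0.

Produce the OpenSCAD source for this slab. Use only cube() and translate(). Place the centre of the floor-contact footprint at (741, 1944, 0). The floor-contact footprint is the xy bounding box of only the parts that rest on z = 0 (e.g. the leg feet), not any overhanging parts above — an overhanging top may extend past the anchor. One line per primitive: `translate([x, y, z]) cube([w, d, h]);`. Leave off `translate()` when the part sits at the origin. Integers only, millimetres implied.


translate([201, 436, 0]) cube([1080, 3016, 114]);


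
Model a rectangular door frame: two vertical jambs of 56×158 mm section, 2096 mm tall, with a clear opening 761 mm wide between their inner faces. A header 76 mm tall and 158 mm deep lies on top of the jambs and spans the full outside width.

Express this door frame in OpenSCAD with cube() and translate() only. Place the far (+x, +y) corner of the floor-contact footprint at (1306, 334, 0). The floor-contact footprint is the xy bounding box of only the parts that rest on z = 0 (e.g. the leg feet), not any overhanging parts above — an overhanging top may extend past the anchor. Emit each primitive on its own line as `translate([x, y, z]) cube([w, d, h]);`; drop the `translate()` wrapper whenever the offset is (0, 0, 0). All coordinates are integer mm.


translate([433, 176, 0]) cube([56, 158, 2096]);
translate([1250, 176, 0]) cube([56, 158, 2096]);
translate([433, 176, 2096]) cube([873, 158, 76]);


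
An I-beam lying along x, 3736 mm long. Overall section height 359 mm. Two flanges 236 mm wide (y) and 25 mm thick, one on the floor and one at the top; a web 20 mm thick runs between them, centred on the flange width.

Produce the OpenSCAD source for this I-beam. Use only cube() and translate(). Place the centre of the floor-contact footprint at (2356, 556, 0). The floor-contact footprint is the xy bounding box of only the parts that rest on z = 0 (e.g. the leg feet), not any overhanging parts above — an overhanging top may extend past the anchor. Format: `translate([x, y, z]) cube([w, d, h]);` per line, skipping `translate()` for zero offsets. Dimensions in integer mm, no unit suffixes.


translate([488, 438, 0]) cube([3736, 236, 25]);
translate([488, 546, 25]) cube([3736, 20, 309]);
translate([488, 438, 334]) cube([3736, 236, 25]);


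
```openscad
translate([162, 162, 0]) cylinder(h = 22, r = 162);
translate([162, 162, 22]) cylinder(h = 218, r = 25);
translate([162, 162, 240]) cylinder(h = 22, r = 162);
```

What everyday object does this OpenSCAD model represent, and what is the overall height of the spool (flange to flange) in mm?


A spool. The overall height is 262 mm.

Three coaxial cylinders, large–small–large — a spool. Two 22 mm flanges and a 218 mm core give 22 + 218 + 22 = 262 mm.


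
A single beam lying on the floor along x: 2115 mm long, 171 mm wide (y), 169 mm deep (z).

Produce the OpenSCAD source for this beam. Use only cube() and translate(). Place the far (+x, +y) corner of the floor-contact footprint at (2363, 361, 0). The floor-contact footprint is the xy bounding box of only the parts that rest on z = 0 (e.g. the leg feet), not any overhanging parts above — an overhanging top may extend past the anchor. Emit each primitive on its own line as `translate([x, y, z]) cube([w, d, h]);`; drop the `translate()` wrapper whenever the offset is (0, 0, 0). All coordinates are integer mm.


translate([248, 190, 0]) cube([2115, 171, 169]);


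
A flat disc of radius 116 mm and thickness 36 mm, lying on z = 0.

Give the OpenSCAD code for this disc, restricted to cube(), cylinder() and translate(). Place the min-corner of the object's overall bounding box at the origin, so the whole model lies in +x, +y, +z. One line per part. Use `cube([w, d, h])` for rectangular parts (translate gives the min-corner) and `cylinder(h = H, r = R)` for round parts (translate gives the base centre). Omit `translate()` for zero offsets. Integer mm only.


translate([116, 116, 0]) cylinder(h = 36, r = 116);


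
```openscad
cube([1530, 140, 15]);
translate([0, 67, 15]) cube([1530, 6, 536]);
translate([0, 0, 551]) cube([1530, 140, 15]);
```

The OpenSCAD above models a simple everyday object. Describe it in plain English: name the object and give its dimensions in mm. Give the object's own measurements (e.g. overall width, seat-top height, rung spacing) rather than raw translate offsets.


An I-beam lying along x, 1530 mm long. Overall section height 566 mm. Two flanges 140 mm wide (y) and 15 mm thick, one on the floor and one at the top; a web 6 mm thick runs between them, centred on the flange width.


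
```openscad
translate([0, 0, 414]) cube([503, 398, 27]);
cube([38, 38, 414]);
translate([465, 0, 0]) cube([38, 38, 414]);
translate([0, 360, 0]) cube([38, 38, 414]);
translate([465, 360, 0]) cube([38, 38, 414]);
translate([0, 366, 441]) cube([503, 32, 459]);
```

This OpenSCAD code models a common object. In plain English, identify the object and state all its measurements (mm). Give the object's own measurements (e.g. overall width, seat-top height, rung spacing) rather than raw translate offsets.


A chair. The seat is a 503×398×27 mm slab with its top at z = 441 mm, on four 38×38 mm corner legs (flush with the seat edges, standing on z = 0). A flat backrest 32 mm thick, 459 mm tall, spans the full seat width and rises from the seat top along its +y edge, rear face flush with the rear of the seat.


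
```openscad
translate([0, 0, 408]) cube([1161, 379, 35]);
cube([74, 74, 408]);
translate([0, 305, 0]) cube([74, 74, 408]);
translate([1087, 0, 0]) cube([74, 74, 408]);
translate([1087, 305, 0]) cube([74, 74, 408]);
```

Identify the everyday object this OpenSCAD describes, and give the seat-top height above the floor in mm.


A bench. The seat-top height is 443 mm.

A long slab on four corner posts — a bench. The slab sits at z = 408 with thickness 35, so the top is 408 + 35 = 443 mm.


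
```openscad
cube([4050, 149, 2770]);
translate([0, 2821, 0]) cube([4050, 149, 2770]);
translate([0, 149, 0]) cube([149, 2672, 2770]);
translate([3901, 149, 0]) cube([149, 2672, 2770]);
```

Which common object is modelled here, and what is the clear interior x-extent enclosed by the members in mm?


A house (or room) frame. The interior width is 3752 mm.

Four 2770 mm walls enclosing a rectangle with no floor or roof — a room or house frame. Outside width is 4050 mm and wall thickness is 149 mm, so the interior width is 4050 − 2 × 149 = 3752 mm.


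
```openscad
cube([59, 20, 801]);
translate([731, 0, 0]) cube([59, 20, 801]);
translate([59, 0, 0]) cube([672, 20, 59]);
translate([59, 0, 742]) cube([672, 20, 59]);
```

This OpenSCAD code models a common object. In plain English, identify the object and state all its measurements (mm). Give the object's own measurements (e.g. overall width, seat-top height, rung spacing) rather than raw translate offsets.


A rectangular picture frame lying in the x–z plane (depth along y). The opening is 672 mm wide (x) by 683 mm tall (z), surrounded by a border 59 mm wide on all four sides. The frame is 20 mm deep and is made of two full-height vertical stiles with two horizontal rails fitted between them.


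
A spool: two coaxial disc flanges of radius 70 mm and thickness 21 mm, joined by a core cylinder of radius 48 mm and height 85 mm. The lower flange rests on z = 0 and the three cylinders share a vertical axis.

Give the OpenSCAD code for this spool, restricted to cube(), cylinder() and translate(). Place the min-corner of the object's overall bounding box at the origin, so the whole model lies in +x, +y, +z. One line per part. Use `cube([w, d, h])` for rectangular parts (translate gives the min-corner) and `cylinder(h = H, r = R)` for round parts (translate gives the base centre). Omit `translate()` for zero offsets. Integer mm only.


translate([70, 70, 0]) cylinder(h = 21, r = 70);
translate([70, 70, 21]) cylinder(h = 85, r = 48);
translate([70, 70, 106]) cylinder(h = 21, r = 70);


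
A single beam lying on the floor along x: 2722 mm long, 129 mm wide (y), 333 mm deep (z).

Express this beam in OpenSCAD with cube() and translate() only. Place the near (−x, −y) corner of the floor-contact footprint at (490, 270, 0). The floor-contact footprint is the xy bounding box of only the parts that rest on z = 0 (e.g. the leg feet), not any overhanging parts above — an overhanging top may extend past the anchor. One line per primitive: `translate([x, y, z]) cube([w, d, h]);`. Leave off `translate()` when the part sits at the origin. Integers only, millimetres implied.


translate([490, 270, 0]) cube([2722, 129, 333]);


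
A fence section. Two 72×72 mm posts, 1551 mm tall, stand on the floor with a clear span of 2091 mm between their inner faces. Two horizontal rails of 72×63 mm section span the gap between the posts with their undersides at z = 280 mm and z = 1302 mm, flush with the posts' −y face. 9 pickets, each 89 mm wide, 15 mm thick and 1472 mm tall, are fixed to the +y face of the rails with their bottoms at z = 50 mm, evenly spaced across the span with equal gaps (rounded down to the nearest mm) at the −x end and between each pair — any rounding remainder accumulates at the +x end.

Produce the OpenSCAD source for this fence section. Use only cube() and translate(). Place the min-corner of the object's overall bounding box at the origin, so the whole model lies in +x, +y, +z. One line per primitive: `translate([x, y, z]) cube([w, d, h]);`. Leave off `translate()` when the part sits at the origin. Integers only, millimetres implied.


cube([72, 72, 1551]);
translate([2163, 0, 0]) cube([72, 72, 1551]);
translate([72, 0, 280]) cube([2091, 72, 63]);
translate([72, 0, 1302]) cube([2091, 72, 63]);
translate([201, 72, 50]) cube([89, 15, 1472]);
translate([419, 72, 50]) cube([89, 15, 1472]);
translate([637, 72, 50]) cube([89, 15, 1472]);
translate([855, 72, 50]) cube([89, 15, 1472]);
translate([1073, 72, 50]) cube([89, 15, 1472]);
translate([1291, 72, 50]) cube([89, 15, 1472]);
translate([1509, 72, 50]) cube([89, 15, 1472]);
translate([1727, 72, 50]) cube([89, 15, 1472]);
translate([1945, 72, 50]) cube([89, 15, 1472]);


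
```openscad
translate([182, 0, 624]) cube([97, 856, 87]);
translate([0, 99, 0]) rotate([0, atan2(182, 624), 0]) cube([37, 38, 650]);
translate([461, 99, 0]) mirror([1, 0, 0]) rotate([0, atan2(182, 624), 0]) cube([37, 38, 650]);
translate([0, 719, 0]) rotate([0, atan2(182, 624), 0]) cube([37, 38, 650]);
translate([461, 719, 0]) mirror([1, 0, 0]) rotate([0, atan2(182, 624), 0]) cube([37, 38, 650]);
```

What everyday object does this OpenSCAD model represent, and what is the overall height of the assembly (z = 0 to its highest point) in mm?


A sawhorse. The overall height is 711 mm.

A beam across two mirrored pairs of raked legs — a sawhorse. The beam's underside is at z = 624 (matching the legs' vertical rise in atan2(182, 624)) and the beam is 87 mm tall, so its top is at 624 + 87 = 711 mm. The raked legs top out at the beam's underside, so that is the highest point.


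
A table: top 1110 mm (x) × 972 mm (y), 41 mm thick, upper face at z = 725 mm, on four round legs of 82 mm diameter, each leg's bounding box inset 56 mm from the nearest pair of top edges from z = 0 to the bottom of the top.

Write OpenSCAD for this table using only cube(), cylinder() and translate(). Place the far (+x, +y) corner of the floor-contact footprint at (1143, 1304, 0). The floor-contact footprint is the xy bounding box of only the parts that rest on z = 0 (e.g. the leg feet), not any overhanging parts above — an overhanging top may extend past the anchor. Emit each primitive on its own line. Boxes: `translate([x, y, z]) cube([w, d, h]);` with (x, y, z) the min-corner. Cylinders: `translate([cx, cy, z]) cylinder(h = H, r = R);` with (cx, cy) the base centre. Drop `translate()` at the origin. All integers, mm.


translate([89, 388, 684]) cube([1110, 972, 41]);
translate([186, 485, 0]) cylinder(h = 684, r = 41);
translate([1102, 485, 0]) cylinder(h = 684, r = 41);
translate([186, 1263, 0]) cylinder(h = 684, r = 41);
translate([1102, 1263, 0]) cylinder(h = 684, r = 41);


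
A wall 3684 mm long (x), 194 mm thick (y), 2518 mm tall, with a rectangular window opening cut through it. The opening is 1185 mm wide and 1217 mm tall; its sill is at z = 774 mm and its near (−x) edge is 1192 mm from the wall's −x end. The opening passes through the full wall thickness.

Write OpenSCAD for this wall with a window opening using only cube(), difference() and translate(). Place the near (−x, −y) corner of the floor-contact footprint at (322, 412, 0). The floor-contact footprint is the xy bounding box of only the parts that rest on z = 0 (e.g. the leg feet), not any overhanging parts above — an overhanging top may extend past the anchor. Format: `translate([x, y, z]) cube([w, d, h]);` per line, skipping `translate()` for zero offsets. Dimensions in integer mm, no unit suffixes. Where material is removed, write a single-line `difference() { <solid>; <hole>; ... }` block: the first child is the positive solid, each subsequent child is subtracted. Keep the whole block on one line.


difference() { translate([322, 412, 0]) cube([3684, 194, 2518]); translate([1514, 412, 774]) cube([1185, 194, 1217]); }


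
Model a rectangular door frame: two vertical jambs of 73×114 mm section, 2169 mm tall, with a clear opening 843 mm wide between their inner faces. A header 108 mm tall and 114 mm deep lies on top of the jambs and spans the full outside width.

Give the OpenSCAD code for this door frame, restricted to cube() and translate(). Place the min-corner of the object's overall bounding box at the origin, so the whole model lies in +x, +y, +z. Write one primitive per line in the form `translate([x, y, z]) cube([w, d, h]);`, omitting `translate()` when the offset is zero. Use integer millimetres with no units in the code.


cube([73, 114, 2169]);
translate([916, 0, 0]) cube([73, 114, 2169]);
translate([0, 0, 2169]) cube([989, 114, 108]);


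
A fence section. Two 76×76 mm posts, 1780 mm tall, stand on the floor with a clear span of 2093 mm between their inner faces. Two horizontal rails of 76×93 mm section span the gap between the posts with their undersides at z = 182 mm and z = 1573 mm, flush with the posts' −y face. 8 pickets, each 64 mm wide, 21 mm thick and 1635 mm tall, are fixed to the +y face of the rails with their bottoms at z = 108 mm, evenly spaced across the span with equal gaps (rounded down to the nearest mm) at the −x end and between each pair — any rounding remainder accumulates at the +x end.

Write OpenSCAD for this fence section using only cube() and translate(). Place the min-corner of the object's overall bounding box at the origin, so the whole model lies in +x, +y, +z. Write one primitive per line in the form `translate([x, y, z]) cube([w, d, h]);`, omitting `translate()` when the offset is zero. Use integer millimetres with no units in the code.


cube([76, 76, 1780]);
translate([2169, 0, 0]) cube([76, 76, 1780]);
translate([76, 0, 182]) cube([2093, 76, 93]);
translate([76, 0, 1573]) cube([2093, 76, 93]);
translate([251, 76, 108]) cube([64, 21, 1635]);
translate([490, 76, 108]) cube([64, 21, 1635]);
translate([729, 76, 108]) cube([64, 21, 1635]);
translate([968, 76, 108]) cube([64, 21, 1635]);
translate([1207, 76, 108]) cube([64, 21, 1635]);
translate([1446, 76, 108]) cube([64, 21, 1635]);
translate([1685, 76, 108]) cube([64, 21, 1635]);
translate([1924, 76, 108]) cube([64, 21, 1635]);


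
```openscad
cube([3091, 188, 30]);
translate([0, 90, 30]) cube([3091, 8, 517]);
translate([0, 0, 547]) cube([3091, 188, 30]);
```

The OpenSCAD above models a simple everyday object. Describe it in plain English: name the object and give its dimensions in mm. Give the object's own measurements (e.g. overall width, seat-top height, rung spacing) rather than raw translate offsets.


An I-beam lying along x, 3091 mm long. Overall section height 577 mm. Two flanges 188 mm wide (y) and 30 mm thick, one on the floor and one at the top; a web 8 mm thick runs between them, centred on the flange width.


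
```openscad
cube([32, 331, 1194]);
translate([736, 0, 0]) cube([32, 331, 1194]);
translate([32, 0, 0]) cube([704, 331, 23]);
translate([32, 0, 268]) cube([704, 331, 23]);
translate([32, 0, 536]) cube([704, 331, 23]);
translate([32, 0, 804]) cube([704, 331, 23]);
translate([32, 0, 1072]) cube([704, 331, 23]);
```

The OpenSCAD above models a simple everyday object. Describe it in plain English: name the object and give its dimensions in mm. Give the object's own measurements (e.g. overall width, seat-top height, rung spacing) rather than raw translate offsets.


An open bookshelf. Two side panels, each 32 mm thick, 331 mm deep and 1194 mm tall, stand 768 mm apart (outside-to-outside). Between them sit 5 shelves, each 23 mm thick and 331 mm deep, spanning the full gap between the sides. The bottom shelf rests on the floor (its underside at z = 0) and the clear gap between one shelf's top and the next shelf's underside is 245 mm.


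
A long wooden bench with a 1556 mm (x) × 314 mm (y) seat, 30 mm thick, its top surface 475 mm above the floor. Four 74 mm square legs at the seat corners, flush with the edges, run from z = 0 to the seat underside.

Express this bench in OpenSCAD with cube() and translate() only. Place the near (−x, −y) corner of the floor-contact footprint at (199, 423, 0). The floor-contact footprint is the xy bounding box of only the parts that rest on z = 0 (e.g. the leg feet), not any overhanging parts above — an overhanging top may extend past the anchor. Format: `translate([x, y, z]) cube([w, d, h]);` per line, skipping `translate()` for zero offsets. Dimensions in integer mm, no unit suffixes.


translate([199, 423, 445]) cube([1556, 314, 30]);
translate([199, 423, 0]) cube([74, 74, 445]);
translate([199, 663, 0]) cube([74, 74, 445]);
translate([1681, 423, 0]) cube([74, 74, 445]);
translate([1681, 663, 0]) cube([74, 74, 445]);


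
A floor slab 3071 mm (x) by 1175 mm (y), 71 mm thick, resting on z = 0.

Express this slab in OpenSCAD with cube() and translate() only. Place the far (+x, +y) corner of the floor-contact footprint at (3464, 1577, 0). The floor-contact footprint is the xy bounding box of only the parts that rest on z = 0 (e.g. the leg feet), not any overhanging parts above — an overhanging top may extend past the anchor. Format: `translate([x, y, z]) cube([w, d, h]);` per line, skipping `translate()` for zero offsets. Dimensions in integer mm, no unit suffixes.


translate([393, 402, 0]) cube([3071, 1175, 71]);


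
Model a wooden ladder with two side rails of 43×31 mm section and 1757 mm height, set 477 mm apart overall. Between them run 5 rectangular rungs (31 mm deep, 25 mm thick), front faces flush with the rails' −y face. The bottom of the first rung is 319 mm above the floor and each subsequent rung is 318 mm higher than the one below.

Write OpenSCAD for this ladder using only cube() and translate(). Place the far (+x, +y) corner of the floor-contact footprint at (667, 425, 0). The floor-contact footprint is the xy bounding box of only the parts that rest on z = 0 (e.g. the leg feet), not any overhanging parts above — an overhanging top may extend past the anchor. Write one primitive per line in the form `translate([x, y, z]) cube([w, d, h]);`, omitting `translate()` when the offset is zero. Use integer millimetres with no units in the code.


translate([190, 394, 0]) cube([43, 31, 1757]);
translate([624, 394, 0]) cube([43, 31, 1757]);
translate([233, 394, 319]) cube([391, 31, 25]);
translate([233, 394, 637]) cube([391, 31, 25]);
translate([233, 394, 955]) cube([391, 31, 25]);
translate([233, 394, 1273]) cube([391, 31, 25]);
translate([233, 394, 1591]) cube([391, 31, 25]);


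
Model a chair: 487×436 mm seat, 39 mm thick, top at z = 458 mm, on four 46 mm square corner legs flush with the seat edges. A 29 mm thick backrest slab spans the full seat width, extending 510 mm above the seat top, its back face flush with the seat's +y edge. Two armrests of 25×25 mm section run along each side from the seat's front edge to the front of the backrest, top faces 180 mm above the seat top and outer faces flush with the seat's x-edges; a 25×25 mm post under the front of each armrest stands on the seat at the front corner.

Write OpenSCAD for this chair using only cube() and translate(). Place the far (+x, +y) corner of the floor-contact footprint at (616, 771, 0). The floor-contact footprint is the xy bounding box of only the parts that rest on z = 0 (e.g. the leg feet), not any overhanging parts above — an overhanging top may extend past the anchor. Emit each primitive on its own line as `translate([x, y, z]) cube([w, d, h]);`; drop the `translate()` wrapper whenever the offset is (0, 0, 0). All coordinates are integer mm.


translate([129, 335, 419]) cube([487, 436, 39]);
translate([129, 335, 0]) cube([46, 46, 419]);
translate([570, 335, 0]) cube([46, 46, 419]);
translate([129, 725, 0]) cube([46, 46, 419]);
translate([570, 725, 0]) cube([46, 46, 419]);
translate([129, 742, 458]) cube([487, 29, 510]);
translate([129, 335, 613]) cube([25, 407, 25]);
translate([591, 335, 613]) cube([25, 407, 25]);
translate([129, 335, 458]) cube([25, 25, 155]);
translate([591, 335, 458]) cube([25, 25, 155]);


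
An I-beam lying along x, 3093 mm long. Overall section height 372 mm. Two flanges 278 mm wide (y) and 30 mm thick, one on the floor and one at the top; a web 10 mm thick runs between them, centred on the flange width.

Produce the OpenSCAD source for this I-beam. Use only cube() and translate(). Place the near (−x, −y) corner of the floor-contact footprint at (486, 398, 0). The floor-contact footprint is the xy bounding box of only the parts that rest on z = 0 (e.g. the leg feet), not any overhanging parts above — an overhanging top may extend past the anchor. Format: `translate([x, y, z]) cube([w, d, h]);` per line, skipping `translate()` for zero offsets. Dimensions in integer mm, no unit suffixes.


translate([486, 398, 0]) cube([3093, 278, 30]);
translate([486, 532, 30]) cube([3093, 10, 312]);
translate([486, 398, 342]) cube([3093, 278, 30]);


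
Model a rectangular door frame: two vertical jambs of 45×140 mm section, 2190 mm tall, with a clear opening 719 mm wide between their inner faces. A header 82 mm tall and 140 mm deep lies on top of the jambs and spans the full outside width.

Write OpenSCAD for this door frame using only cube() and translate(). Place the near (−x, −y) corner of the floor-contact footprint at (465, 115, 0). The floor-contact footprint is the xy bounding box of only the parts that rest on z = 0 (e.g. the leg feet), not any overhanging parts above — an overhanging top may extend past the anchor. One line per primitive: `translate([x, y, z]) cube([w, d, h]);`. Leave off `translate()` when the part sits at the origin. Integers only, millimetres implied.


translate([465, 115, 0]) cube([45, 140, 2190]);
translate([1229, 115, 0]) cube([45, 140, 2190]);
translate([465, 115, 2190]) cube([809, 140, 82]);


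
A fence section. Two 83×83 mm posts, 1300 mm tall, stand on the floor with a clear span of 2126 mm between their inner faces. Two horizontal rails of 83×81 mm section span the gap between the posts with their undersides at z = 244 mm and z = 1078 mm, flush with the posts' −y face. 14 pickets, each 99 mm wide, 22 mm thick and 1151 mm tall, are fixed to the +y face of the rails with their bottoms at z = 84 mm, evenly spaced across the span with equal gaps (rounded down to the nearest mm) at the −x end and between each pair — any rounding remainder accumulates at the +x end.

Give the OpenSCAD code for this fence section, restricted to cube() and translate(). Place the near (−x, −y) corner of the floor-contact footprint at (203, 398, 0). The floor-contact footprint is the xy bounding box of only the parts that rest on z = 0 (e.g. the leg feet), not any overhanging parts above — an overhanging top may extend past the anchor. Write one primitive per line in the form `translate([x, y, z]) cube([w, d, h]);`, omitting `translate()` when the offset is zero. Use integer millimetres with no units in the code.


translate([203, 398, 0]) cube([83, 83, 1300]);
translate([2412, 398, 0]) cube([83, 83, 1300]);
translate([286, 398, 244]) cube([2126, 83, 81]);
translate([286, 398, 1078]) cube([2126, 83, 81]);
translate([335, 481, 84]) cube([99, 22, 1151]);
translate([483, 481, 84]) cube([99, 22, 1151]);
translate([631, 481, 84]) cube([99, 22, 1151]);
translate([779, 481, 84]) cube([99, 22, 1151]);
translate([927, 481, 84]) cube([99, 22, 1151]);
translate([1075, 481, 84]) cube([99, 22, 1151]);
translate([1223, 481, 84]) cube([99, 22, 1151]);
translate([1371, 481, 84]) cube([99, 22, 1151]);
translate([1519, 481, 84]) cube([99, 22, 1151]);
translate([1667, 481, 84]) cube([99, 22, 1151]);
translate([1815, 481, 84]) cube([99, 22, 1151]);
translate([1963, 481, 84]) cube([99, 22, 1151]);
translate([2111, 481, 84]) cube([99, 22, 1151]);
translate([2259, 481, 84]) cube([99, 22, 1151]);


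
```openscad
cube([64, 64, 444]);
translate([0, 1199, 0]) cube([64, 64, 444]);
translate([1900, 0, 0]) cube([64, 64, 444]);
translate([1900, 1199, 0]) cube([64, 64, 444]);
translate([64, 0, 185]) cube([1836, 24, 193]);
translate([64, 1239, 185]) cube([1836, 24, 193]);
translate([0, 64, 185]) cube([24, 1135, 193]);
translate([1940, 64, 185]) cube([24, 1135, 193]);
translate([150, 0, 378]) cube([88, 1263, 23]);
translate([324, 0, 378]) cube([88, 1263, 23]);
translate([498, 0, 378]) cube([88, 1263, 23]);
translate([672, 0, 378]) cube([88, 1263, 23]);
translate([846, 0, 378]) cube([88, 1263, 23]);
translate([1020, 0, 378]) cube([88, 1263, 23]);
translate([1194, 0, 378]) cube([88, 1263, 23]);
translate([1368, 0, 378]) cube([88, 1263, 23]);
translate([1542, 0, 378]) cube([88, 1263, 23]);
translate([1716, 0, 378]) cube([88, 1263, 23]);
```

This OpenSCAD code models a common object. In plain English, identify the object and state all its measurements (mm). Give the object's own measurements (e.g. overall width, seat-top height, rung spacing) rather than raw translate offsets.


A bed frame 1964 mm long (x) by 1263 mm wide (y). Four 64×64 mm corner posts, 444 mm tall, at the corners of the footprint. Four rails of 24 mm thickness and 193 mm height run between adjacent posts with their undersides at z = 185 mm, their outer faces flush with the outside of the frame (the two x-running rails run between the posts' inner faces; the two y-running rails run between the posts' inner faces). 10 slats, each 88 mm wide (x) and 23 mm thick, lie across the top of the two x-running rails, running the full 1263 mm width of the frame in y; along x they sit between the end posts with a 86 mm gap after the −x posts and between neighbouring slats, leaving 96 mm before the +x posts.


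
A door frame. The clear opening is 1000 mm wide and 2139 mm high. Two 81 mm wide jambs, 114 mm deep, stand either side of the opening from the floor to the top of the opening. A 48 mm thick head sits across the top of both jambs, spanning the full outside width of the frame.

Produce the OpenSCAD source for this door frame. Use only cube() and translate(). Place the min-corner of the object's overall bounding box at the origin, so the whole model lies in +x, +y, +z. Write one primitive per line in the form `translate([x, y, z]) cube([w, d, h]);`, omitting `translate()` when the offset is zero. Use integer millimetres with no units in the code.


cube([81, 114, 2139]);
translate([1081, 0, 0]) cube([81, 114, 2139]);
translate([0, 0, 2139]) cube([1162, 114, 48]);


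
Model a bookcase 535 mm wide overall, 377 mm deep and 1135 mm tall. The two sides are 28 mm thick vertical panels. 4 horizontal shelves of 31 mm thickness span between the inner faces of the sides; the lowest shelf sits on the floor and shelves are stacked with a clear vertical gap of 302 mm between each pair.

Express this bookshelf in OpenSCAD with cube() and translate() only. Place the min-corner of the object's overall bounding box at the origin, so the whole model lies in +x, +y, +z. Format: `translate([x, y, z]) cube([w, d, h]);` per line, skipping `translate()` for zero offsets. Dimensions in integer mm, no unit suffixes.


cube([28, 377, 1135]);
translate([507, 0, 0]) cube([28, 377, 1135]);
translate([28, 0, 0]) cube([479, 377, 31]);
translate([28, 0, 333]) cube([479, 377, 31]);
translate([28, 0, 666]) cube([479, 377, 31]);
translate([28, 0, 999]) cube([479, 377, 31]);


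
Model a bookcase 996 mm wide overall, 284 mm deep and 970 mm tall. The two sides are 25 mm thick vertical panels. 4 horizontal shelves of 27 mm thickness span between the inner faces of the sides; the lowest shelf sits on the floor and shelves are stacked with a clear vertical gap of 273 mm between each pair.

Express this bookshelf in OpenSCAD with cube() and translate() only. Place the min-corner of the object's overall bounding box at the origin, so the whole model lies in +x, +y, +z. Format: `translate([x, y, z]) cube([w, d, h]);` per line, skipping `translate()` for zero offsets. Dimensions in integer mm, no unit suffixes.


cube([25, 284, 970]);
translate([971, 0, 0]) cube([25, 284, 970]);
translate([25, 0, 0]) cube([946, 284, 27]);
translate([25, 0, 300]) cube([946, 284, 27]);
translate([25, 0, 600]) cube([946, 284, 27]);
translate([25, 0, 900]) cube([946, 284, 27]);


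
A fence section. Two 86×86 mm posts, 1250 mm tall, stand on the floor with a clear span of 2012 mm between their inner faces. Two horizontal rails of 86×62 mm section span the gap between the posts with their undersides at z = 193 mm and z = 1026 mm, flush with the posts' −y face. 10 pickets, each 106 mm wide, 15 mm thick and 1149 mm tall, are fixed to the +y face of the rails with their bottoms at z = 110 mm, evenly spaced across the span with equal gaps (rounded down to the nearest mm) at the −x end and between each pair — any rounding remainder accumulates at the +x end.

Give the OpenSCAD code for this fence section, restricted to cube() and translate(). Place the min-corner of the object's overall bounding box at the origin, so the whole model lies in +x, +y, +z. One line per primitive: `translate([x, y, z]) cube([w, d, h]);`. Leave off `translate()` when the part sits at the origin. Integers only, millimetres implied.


cube([86, 86, 1250]);
translate([2098, 0, 0]) cube([86, 86, 1250]);
translate([86, 0, 193]) cube([2012, 86, 62]);
translate([86, 0, 1026]) cube([2012, 86, 62]);
translate([172, 86, 110]) cube([106, 15, 1149]);
translate([364, 86, 110]) cube([106, 15, 1149]);
translate([556, 86, 110]) cube([106, 15, 1149]);
translate([748, 86, 110]) cube([106, 15, 1149]);
translate([940, 86, 110]) cube([106, 15, 1149]);
translate([1132, 86, 110]) cube([106, 15, 1149]);
translate([1324, 86, 110]) cube([106, 15, 1149]);
translate([1516, 86, 110]) cube([106, 15, 1149]);
translate([1708, 86, 110]) cube([106, 15, 1149]);
translate([1900, 86, 110]) cube([106, 15, 1149]);


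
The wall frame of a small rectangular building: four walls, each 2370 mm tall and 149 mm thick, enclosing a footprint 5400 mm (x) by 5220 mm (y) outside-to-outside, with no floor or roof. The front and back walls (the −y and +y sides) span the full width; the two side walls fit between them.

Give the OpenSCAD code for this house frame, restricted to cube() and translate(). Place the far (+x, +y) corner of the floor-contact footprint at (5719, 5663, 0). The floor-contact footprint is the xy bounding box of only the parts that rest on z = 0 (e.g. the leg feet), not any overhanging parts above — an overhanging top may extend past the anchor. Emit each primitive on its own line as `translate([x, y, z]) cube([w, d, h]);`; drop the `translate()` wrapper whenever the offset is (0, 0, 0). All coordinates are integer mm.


translate([319, 443, 0]) cube([5400, 149, 2370]);
translate([319, 5514, 0]) cube([5400, 149, 2370]);
translate([319, 592, 0]) cube([149, 4922, 2370]);
translate([5570, 592, 0]) cube([149, 4922, 2370]);


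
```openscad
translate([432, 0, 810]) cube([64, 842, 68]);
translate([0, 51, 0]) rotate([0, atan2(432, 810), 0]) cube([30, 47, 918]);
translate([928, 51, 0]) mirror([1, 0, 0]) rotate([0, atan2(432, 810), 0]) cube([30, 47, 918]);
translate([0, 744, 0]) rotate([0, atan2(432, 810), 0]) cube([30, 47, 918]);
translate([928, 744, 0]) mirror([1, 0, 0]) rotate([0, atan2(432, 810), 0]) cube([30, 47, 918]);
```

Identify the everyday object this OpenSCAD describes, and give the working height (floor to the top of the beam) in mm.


A sawhorse. The overall height is 878 mm.

A beam across two mirrored pairs of raked legs — a sawhorse. The beam's underside is at z = 810 (matching the legs' vertical rise in atan2(432, 810)) and the beam is 68 mm tall, so its top is at 810 + 68 = 878 mm. The raked legs top out at the beam's underside, so that is the highest point.


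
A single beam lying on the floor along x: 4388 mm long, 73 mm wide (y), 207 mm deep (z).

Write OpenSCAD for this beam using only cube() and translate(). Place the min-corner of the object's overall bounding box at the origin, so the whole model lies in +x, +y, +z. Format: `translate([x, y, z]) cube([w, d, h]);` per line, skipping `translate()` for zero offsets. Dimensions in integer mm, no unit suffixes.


cube([4388, 73, 207]);


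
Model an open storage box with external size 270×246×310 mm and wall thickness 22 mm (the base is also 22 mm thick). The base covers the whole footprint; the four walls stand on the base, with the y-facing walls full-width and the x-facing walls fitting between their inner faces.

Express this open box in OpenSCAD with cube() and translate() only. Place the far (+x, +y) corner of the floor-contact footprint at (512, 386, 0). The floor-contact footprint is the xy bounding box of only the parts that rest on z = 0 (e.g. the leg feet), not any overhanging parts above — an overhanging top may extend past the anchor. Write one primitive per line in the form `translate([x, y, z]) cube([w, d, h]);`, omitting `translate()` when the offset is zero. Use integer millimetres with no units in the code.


translate([242, 140, 0]) cube([270, 246, 22]);
translate([242, 140, 22]) cube([270, 22, 288]);
translate([242, 364, 22]) cube([270, 22, 288]);
translate([242, 162, 22]) cube([22, 202, 288]);
translate([490, 162, 22]) cube([22, 202, 288]);


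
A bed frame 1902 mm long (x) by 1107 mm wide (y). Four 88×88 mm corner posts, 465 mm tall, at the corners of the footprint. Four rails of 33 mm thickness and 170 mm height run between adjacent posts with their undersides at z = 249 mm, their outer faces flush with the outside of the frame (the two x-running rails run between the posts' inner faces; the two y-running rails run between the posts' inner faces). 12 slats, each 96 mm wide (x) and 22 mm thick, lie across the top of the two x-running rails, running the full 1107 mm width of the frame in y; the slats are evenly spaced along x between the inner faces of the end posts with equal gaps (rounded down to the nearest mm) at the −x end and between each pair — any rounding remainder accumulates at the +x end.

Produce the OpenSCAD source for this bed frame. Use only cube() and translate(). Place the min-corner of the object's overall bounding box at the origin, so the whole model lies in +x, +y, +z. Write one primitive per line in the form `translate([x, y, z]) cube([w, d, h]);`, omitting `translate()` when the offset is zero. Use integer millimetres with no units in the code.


cube([88, 88, 465]);
translate([0, 1019, 0]) cube([88, 88, 465]);
translate([1814, 0, 0]) cube([88, 88, 465]);
translate([1814, 1019, 0]) cube([88, 88, 465]);
translate([88, 0, 249]) cube([1726, 33, 170]);
translate([88, 1074, 249]) cube([1726, 33, 170]);
translate([0, 88, 249]) cube([33, 931, 170]);
translate([1869, 88, 249]) cube([33, 931, 170]);
translate([132, 0, 419]) cube([96, 1107, 22]);
translate([272, 0, 419]) cube([96, 1107, 22]);
translate([412, 0, 419]) cube([96, 1107, 22]);
translate([552, 0, 419]) cube([96, 1107, 22]);
translate([692, 0, 419]) cube([96, 1107, 22]);
translate([832, 0, 419]) cube([96, 1107, 22]);
translate([972, 0, 419]) cube([96, 1107, 22]);
translate([1112, 0, 419]) cube([96, 1107, 22]);
translate([1252, 0, 419]) cube([96, 1107, 22]);
translate([1392, 0, 419]) cube([96, 1107, 22]);
translate([1532, 0, 419]) cube([96, 1107, 22]);
translate([1672, 0, 419]) cube([96, 1107, 22]);


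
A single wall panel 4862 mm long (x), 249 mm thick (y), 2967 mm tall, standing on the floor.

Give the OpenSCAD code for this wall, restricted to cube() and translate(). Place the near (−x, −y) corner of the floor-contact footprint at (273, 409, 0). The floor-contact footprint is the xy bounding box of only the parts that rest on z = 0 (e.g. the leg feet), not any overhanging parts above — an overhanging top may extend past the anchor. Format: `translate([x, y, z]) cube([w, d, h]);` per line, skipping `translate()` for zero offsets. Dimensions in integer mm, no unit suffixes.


translate([273, 409, 0]) cube([4862, 249, 2967]);


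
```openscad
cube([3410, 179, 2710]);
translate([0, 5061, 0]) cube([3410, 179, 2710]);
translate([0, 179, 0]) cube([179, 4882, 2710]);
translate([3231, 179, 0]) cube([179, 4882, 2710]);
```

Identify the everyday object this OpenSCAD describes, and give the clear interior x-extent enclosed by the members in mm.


A house (or room) frame. The interior width is 3052 mm.

Four 2710 mm walls enclosing a rectangle with no floor or roof — a room or house frame. Outside width is 3410 mm and wall thickness is 179 mm, so the interior width is 3410 − 2 × 179 = 3052 mm.


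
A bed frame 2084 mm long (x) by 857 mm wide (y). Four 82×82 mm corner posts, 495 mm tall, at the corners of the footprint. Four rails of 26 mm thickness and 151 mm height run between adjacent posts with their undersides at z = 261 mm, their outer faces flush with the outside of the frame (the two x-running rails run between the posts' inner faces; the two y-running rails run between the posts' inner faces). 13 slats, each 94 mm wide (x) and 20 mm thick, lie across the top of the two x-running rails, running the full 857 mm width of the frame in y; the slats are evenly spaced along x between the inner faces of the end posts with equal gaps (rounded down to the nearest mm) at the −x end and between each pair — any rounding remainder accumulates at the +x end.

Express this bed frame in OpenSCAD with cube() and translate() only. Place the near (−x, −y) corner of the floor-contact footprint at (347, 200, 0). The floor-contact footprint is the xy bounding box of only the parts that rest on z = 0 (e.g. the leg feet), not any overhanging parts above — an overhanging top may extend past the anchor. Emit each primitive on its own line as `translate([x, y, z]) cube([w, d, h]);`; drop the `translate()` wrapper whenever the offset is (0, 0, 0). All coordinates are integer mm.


translate([347, 200, 0]) cube([82, 82, 495]);
translate([347, 975, 0]) cube([82, 82, 495]);
translate([2349, 200, 0]) cube([82, 82, 495]);
translate([2349, 975, 0]) cube([82, 82, 495]);
translate([429, 200, 261]) cube([1920, 26, 151]);
translate([429, 1031, 261]) cube([1920, 26, 151]);
translate([347, 282, 261]) cube([26, 693, 151]);
translate([2405, 282, 261]) cube([26, 693, 151]);
translate([478, 200, 412]) cube([94, 857, 20]);
translate([621, 200, 412]) cube([94, 857, 20]);
translate([764, 200, 412]) cube([94, 857, 20]);
translate([907, 200, 412]) cube([94, 857, 20]);
translate([1050, 200, 412]) cube([94, 857, 20]);
translate([1193, 200, 412]) cube([94, 857, 20]);
translate([1336, 200, 412]) cube([94, 857, 20]);
translate([1479, 200, 412]) cube([94, 857, 20]);
translate([1622, 200, 412]) cube([94, 857, 20]);
translate([1765, 200, 412]) cube([94, 857, 20]);
translate([1908, 200, 412]) cube([94, 857, 20]);
translate([2051, 200, 412]) cube([94, 857, 20]);
translate([2194, 200, 412]) cube([94, 857, 20]);
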